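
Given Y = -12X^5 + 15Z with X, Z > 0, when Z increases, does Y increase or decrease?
Y increases

Taking the partial derivative:
∂Y/∂Z = 15

∂Y/∂Z = 15 > 0 (assuming positive values)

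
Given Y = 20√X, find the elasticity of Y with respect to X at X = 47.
Elasticity = 1/2

Elasticity = (dY/dX) · (X/Y)

dY/dX = 10/√X
At X = 47: dY/dX = 10·√47/47, Y = 20·√47

Elasticity = (10·√47/47) · (47 / (20·√47)) = 1/2

Interpretation: for a small percentage change in X, the percentage change in Y is approximately 0.50 times as large.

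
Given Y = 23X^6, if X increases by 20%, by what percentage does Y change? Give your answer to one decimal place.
198.6%

For Y = 23X^6:
If X → X(1 + 0.2)
Then Y → Y · (1 + 0.2)^6
     ≈ Y · 2.9860

Percentage change = ((1 + 0.2)^6 − 1) × 100% ≈ 198.6%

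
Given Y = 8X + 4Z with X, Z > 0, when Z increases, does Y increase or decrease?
Y increases

Taking the partial derivative:
∂Y/∂Z = 4

∂Y/∂Z = 4 > 0 (assuming positive values)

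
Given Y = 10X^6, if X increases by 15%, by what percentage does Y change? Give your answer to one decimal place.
131.3%

For Y = 10X^6:
If X → X(1 + 0.15)
Then Y → Y · (1 + 0.15)^6
     ≈ Y · 2.3131

Percentage change = ((1 + 0.15)^6 − 1) × 100% ≈ 131.3%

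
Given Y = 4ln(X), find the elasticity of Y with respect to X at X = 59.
Elasticity = 1/ln(59) ≈ 0.2452

Elasticity = (dY/dX) · (X/Y)

dY/dX = 4/X
At X = 59: dY/dX = 4/59, Y = 4·ln(59)

Elasticity = (4/59) · (59 / (4·ln(59))) = 1/ln(59) ≈ 0.2452

Interpretation: for a small percentage change in X, the percentage change in Y is approximately 0.25 times as large.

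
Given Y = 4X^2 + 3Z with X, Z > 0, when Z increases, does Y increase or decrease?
Y increases

Taking the partial derivative:
∂Y/∂Z = 3

∂Y/∂Z = 3 > 0 (assuming positive values)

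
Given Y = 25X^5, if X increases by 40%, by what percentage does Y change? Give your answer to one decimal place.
437.8%

For Y = 25X^5:
If X → X(1 + 0.4)
Then Y → Y · (1 + 0.4)^5
     ≈ Y · 5.3782

Percentage change = ((1 + 0.4)^5 − 1) × 100% ≈ 437.8%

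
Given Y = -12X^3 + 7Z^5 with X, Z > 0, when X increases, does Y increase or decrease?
Y decreases

Taking the partial derivative:
∂Y/∂X = -36X^2

∂Y/∂X = -36X^2 < 0 (assuming positive values)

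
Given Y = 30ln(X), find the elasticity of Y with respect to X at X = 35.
Elasticity = 1/ln(35) ≈ 0.2813

Elasticity = (dY/dX) · (X/Y)

dY/dX = 30/X
At X = 35: dY/dX = 6/7, Y = 30·ln(35)

Elasticity = (6/7) · (35 / (30·ln(35))) = 1/ln(35) ≈ 0.2813

Interpretation: for a small percentage change in X, the percentage change in Y is approximately 0.28 times as large.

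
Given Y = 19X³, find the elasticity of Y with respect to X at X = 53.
Elasticity = 3

Elasticity = (dY/dX) · (X/Y)

dY/dX = 57·X²
At X = 53: dY/dX = 160113, Y = 2828663

Elasticity = 160113 · (53 / 2828663) = 3

Interpretation: for a small percentage change in X, the percentage change in Y is approximately 3.00 times as large.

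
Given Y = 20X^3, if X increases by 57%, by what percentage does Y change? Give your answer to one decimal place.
287.0%

For Y = 20X^3:
If X → X(1 + 0.57)
Then Y → Y · (1 + 0.57)^3
     ≈ Y · 3.8699

Percentage change = ((1 + 0.57)^3 − 1) × 100% ≈ 287.0%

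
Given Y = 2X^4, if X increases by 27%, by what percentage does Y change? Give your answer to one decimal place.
160.1%

For Y = 2X^4:
If X → X(1 + 0.27)
Then Y → Y · (1 + 0.27)^4
     ≈ Y · 2.6014

Percentage change = ((1 + 0.27)^4 − 1) × 100% ≈ 160.1%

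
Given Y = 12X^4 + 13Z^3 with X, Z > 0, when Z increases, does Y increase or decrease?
Y increases

Taking the partial derivative:
∂Y/∂Z = 39Z^2

∂Y/∂Z = 39Z^2 > 0 (assuming positive values)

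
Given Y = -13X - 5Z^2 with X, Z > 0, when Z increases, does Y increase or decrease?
Y decreases

Taking the partial derivative:
∂Y/∂Z = -10Z

∂Y/∂Z = -10Z < 0 (assuming positive values)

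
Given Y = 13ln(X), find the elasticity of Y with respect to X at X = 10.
Elasticity = 1/ln(10) ≈ 0.4343

Elasticity = (dY/dX) · (X/Y)

dY/dX = 13/X
At X = 10: dY/dX = 13/10, Y = 13·ln(10)

Elasticity = (13/10) · (10 / (13·ln(10))) = 1/ln(10) ≈ 0.4343

Interpretation: for a small percentage change in X, the percentage change in Y is approximately 0.43 times as large.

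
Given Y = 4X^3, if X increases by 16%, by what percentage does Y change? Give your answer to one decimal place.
56.1%

For Y = 4X^3:
If X → X(1 + 0.16)
Then Y → Y · (1 + 0.16)^3
     ≈ Y · 1.5609

Percentage change = ((1 + 0.16)^3 − 1) × 100% ≈ 56.1%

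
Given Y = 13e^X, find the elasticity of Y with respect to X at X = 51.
Elasticity = 51

Elasticity = (dY/dX) · (X/Y)

dY/dX = 13·e^X
At X = 51: dY/dX = 13·e^51, Y = 13·e^51

Elasticity = (13·e^51) · (51 / (13·e^51)) = 51

Interpretation: for a small percentage change in X, the percentage change in Y is approximately 51.00 times as large.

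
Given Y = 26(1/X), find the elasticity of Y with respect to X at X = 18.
Elasticity = -1

Elasticity = (dY/dX) · (X/Y)

dY/dX = -26/X²
At X = 18: dY/dX = -13/162, Y = 13/9

Elasticity = (-13/162) · (18 / (13/9)) = -1

Interpretation: for a small percentage change in X, the percentage change in Y is approximately -1.00 times as large.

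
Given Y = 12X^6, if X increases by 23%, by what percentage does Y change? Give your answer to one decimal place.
246.3%

For Y = 12X^6:
If X → X(1 + 0.23)
Then Y → Y · (1 + 0.23)^6
     ≈ Y · 3.4628

Percentage change = ((1 + 0.23)^6 − 1) × 100% ≈ 246.3%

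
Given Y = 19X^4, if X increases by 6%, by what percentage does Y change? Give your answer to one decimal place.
26.2%

For Y = 19X^4:
If X → X(1 + 0.06)
Then Y → Y · (1 + 0.06)^4
     ≈ Y · 1.2625

Percentage change = ((1 + 0.06)^4 − 1) × 100% ≈ 26.2%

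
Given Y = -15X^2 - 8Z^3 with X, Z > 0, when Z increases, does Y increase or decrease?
Y decreases

Taking the partial derivative:
∂Y/∂Z = -24Z^2

∂Y/∂Z = -24Z^2 < 0 (assuming positive values)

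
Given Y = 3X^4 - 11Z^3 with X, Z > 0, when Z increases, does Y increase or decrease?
Y decreases

Taking the partial derivative:
∂Y/∂Z = -33Z^2

∂Y/∂Z = -33Z^2 < 0 (assuming positive values)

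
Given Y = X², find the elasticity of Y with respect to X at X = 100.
Elasticity = 2

Elasticity = (dY/dX) · (X/Y)

dY/dX = 2·X
At X = 100: dY/dX = 200, Y = 10000

Elasticity = 200 · (100 / 10000) = 2

Interpretation: for a small percentage change in X, the percentage change in Y is approximately 2.00 times as large.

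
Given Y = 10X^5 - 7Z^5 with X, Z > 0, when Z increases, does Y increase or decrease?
Y decreases

Taking the partial derivative:
∂Y/∂Z = -35Z^4

∂Y/∂Z = -35Z^4 < 0 (assuming positive values)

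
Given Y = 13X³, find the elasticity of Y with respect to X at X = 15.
Elasticity = 3

Elasticity = (dY/dX) · (X/Y)

dY/dX = 39·X²
At X = 15: dY/dX = 8775, Y = 43875

Elasticity = 8775 · (15 / 43875) = 3

Interpretation: for a small percentage change in X, the percentage change in Y is approximately 3.00 times as large.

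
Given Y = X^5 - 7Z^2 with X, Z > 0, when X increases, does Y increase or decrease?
Y increases

Taking the partial derivative:
∂Y/∂X = 5X^4

∂Y/∂X = 5X^4 > 0 (assuming positive values)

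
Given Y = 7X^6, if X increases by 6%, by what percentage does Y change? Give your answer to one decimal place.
41.9%

For Y = 7X^6:
If X → X(1 + 0.06)
Then Y → Y · (1 + 0.06)^6
     ≈ Y · 1.4185

Percentage change = ((1 + 0.06)^6 − 1) × 100% ≈ 41.9%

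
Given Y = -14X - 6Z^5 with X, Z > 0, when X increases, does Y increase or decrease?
Y decreases

Taking the partial derivative:
∂Y/∂X = -14

∂Y/∂X = -14 < 0 (assuming positive values)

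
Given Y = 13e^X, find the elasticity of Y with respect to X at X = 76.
Elasticity = 76

Elasticity = (dY/dX) · (X/Y)

dY/dX = 13·e^X
At X = 76: dY/dX = 13·e^76, Y = 13·e^76

Elasticity = (13·e^76) · (76 / (13·e^76)) = 76

Interpretation: for a small percentage change in X, the percentage change in Y is approximately 76.00 times as large.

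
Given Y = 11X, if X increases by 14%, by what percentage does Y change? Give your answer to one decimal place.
14.0%

For Y = 11X:
If X → X(1 + 0.14)
Then Y → Y · (1 + 0.14)^1
     = Y · 1.1400

Percentage change = ((1 + 0.14)^1 − 1) × 100% = 14.0%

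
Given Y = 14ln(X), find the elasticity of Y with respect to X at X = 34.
Elasticity = 1/ln(34) ≈ 0.2836

Elasticity = (dY/dX) · (X/Y)

dY/dX = 14/X
At X = 34: dY/dX = 7/17, Y = 14·ln(34)

Elasticity = (7/17) · (34 / (14·ln(34))) = 1/ln(34) ≈ 0.2836

Interpretation: for a small percentage change in X, the percentage change in Y is approximately 0.28 times as large.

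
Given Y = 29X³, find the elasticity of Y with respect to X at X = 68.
Elasticity = 3

Elasticity = (dY/dX) · (X/Y)

dY/dX = 87·X²
At X = 68: dY/dX = 402288, Y = 9118528

Elasticity = 402288 · (68 / 9118528) = 3

Interpretation: for a small percentage change in X, the percentage change in Y is approximately 3.00 times as large.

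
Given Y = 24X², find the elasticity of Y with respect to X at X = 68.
Elasticity = 2

Elasticity = (dY/dX) · (X/Y)

dY/dX = 48·X
At X = 68: dY/dX = 3264, Y = 110976

Elasticity = 3264 · (68 / 110976) = 2

Interpretation: for a small percentage change in X, the percentage change in Y is approximately 2.00 times as large.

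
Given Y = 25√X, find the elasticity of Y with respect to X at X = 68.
Elasticity = 1/2

Elasticity = (dY/dX) · (X/Y)

dY/dX = 25/(2·√X)
At X = 68: dY/dX = 25·√17/68, Y = 50·√17

Elasticity = (25·√17/68) · (68 / (50·√17)) = 1/2

Interpretation: for a small percentage change in X, the percentage change in Y is approximately 0.50 times as large.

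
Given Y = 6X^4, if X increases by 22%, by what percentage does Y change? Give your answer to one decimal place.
121.5%

For Y = 6X^4:
If X → X(1 + 0.22)
Then Y → Y · (1 + 0.22)^4
     ≈ Y · 2.2153

Percentage change = ((1 + 0.22)^4 − 1) × 100% ≈ 121.5%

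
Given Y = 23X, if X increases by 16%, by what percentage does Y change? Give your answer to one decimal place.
16.0%

For Y = 23X:
If X → X(1 + 0.16)
Then Y → Y · (1 + 0.16)^1
     = Y · 1.1600

Percentage change = ((1 + 0.16)^1 − 1) × 100% = 16.0%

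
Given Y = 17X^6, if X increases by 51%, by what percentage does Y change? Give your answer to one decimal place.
1085.4%

For Y = 17X^6:
If X → X(1 + 0.51)
Then Y → Y · (1 + 0.51)^6
     ≈ Y · 11.8539

Percentage change = ((1 + 0.51)^6 − 1) × 100% ≈ 1085.4%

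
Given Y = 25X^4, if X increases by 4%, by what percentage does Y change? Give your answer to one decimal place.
17.0%

For Y = 25X^4:
If X → X(1 + 0.04)
Then Y → Y · (1 + 0.04)^4
     ≈ Y · 1.1699

Percentage change = ((1 + 0.04)^4 − 1) × 100% ≈ 17.0%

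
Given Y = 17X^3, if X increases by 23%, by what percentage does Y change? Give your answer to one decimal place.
86.1%

For Y = 17X^3:
If X → X(1 + 0.23)
Then Y → Y · (1 + 0.23)^3
     ≈ Y · 1.8609

Percentage change = ((1 + 0.23)^3 − 1) × 100% ≈ 86.1%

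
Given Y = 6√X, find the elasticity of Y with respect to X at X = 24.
Elasticity = 1/2

Elasticity = (dY/dX) · (X/Y)

dY/dX = 3/√X
At X = 24: dY/dX = √6/4, Y = 12·√6

Elasticity = (√6/4) · (24 / (12·√6)) = 1/2

Interpretation: for a small percentage change in X, the percentage change in Y is approximately 0.50 times as large.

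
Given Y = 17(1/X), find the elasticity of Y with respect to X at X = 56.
Elasticity = -1

Elasticity = (dY/dX) · (X/Y)

dY/dX = -17/X²
At X = 56: dY/dX = -17/3136, Y = 17/56

Elasticity = (-17/3136) · (56 / (17/56)) = -1

Interpretation: for a small percentage change in X, the percentage change in Y is approximately -1.00 times as large.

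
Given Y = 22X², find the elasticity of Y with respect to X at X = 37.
Elasticity = 2

Elasticity = (dY/dX) · (X/Y)

dY/dX = 44·X
At X = 37: dY/dX = 1628, Y = 30118

Elasticity = 1628 · (37 / 30118) = 2

Interpretation: for a small percentage change in X, the percentage change in Y is approximately 2.00 times as large.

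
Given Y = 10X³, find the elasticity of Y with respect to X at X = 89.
Elasticity = 3

Elasticity = (dY/dX) · (X/Y)

dY/dX = 30·X²
At X = 89: dY/dX = 237630, Y = 7049690

Elasticity = 237630 · (89 / 7049690) = 3

Interpretation: for a small percentage change in X, the percentage change in Y is approximately 3.00 times as large.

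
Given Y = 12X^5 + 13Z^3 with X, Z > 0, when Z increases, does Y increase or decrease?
Y increases

Taking the partial derivative:
∂Y/∂Z = 39Z^2

∂Y/∂Z = 39Z^2 > 0 (assuming positive values)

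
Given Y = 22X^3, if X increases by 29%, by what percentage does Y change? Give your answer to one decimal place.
114.7%

For Y = 22X^3:
If X → X(1 + 0.29)
Then Y → Y · (1 + 0.29)^3
     ≈ Y · 2.1467

Percentage change = ((1 + 0.29)^3 − 1) × 100% ≈ 114.7%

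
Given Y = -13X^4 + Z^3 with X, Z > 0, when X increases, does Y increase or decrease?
Y decreases

Taking the partial derivative:
∂Y/∂X = -52X^3

∂Y/∂X = -52X^3 < 0 (assuming positive values)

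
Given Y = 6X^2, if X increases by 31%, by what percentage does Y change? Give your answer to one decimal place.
71.6%

For Y = 6X^2:
If X → X(1 + 0.31)
Then Y → Y · (1 + 0.31)^2
     = Y · 1.7161

Percentage change = ((1 + 0.31)^2 − 1) × 100% ≈ 71.6%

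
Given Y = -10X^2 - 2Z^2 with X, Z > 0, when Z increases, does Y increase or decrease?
Y decreases

Taking the partial derivative:
∂Y/∂Z = -4Z

∂Y/∂Z = -4Z < 0 (assuming positive values)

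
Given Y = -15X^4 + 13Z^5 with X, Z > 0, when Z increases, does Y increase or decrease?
Y increases

Taking the partial derivative:
∂Y/∂Z = 65Z^4

∂Y/∂Z = 65Z^4 > 0 (assuming positive values)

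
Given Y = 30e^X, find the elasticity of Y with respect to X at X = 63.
Elasticity = 63

Elasticity = (dY/dX) · (X/Y)

dY/dX = 30·e^X
At X = 63: dY/dX = 30·e^63, Y = 30·e^63

Elasticity = (30·e^63) · (63 / (30·e^63)) = 63

Interpretation: for a small percentage change in X, the percentage change in Y is approximately 63.00 times as large.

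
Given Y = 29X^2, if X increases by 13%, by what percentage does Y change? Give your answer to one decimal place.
27.7%

For Y = 29X^2:
If X → X(1 + 0.13)
Then Y → Y · (1 + 0.13)^2
     = Y · 1.2769

Percentage change = ((1 + 0.13)^2 − 1) × 100% ≈ 27.7%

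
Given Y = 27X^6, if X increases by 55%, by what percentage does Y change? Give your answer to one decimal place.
1286.7%

For Y = 27X^6:
If X → X(1 + 0.55)
Then Y → Y · (1 + 0.55)^6
     ≈ Y · 13.8672

Percentage change = ((1 + 0.55)^6 − 1) × 100% ≈ 1286.7%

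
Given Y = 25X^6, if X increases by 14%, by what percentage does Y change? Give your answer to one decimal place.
119.5%

For Y = 25X^6:
If X → X(1 + 0.14)
Then Y → Y · (1 + 0.14)^6
     ≈ Y · 2.1950

Percentage change = ((1 + 0.14)^6 − 1) × 100% ≈ 119.5%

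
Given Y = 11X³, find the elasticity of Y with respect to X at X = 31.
Elasticity = 3

Elasticity = (dY/dX) · (X/Y)

dY/dX = 33·X²
At X = 31: dY/dX = 31713, Y = 327701

Elasticity = 31713 · (31 / 327701) = 3

Interpretation: for a small percentage change in X, the percentage change in Y is approximately 3.00 times as large.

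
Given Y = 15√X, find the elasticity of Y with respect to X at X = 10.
Elasticity = 1/2

Elasticity = (dY/dX) · (X/Y)

dY/dX = 15/(2·√X)
At X = 10: dY/dX = 3·√10/4, Y = 15·√10

Elasticity = (3·√10/4) · (10 / (15·√10)) = 1/2

Interpretation: for a small percentage change in X, the percentage change in Y is approximately 0.50 times as large.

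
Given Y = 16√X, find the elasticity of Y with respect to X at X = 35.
Elasticity = 1/2

Elasticity = (dY/dX) · (X/Y)

dY/dX = 8/√X
At X = 35: dY/dX = 8·√35/35, Y = 16·√35

Elasticity = (8·√35/35) · (35 / (16·√35)) = 1/2

Interpretation: for a small percentage change in X, the percentage change in Y is approximately 0.50 times as large.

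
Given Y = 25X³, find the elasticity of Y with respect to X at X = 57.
Elasticity = 3

Elasticity = (dY/dX) · (X/Y)

dY/dX = 75·X²
At X = 57: dY/dX = 243675, Y = 4629825

Elasticity = 243675 · (57 / 4629825) = 3

Interpretation: for a small percentage change in X, the percentage change in Y is approximately 3.00 times as large.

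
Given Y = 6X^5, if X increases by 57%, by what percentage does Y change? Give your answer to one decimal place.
853.9%

For Y = 6X^5:
If X → X(1 + 0.57)
Then Y → Y · (1 + 0.57)^5
     ≈ Y · 9.5389

Percentage change = ((1 + 0.57)^5 − 1) × 100% ≈ 853.9%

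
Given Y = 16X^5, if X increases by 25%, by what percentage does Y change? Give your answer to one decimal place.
205.2%

For Y = 16X^5:
If X → X(1 + 0.25)
Then Y → Y · (1 + 0.25)^5
     ≈ Y · 3.0518

Percentage change = ((1 + 0.25)^5 − 1) × 100% ≈ 205.2%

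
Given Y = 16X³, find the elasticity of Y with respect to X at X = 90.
Elasticity = 3

Elasticity = (dY/dX) · (X/Y)

dY/dX = 48·X²
At X = 90: dY/dX = 388800, Y = 11664000

Elasticity = 388800 · (90 / 11664000) = 3

Interpretation: for a small percentage change in X, the percentage change in Y is approximately 3.00 times as large.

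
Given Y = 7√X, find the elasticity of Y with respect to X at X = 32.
Elasticity = 1/2

Elasticity = (dY/dX) · (X/Y)

dY/dX = 7/(2·√X)
At X = 32: dY/dX = 7·√2/16, Y = 28·√2

Elasticity = (7·√2/16) · (32 / (28·√2)) = 1/2

Interpretation: for a small percentage change in X, the percentage change in Y is approximately 0.50 times as large.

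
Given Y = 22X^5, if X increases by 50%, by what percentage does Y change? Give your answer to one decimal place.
659.4%

For Y = 22X^5:
If X → X(1 + 0.5)
Then Y → Y · (1 + 0.5)^5
     ≈ Y · 7.5938

Percentage change = ((1 + 0.5)^5 − 1) × 100% ≈ 659.4%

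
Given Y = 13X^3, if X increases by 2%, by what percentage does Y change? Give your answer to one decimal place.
6.1%

For Y = 13X^3:
If X → X(1 + 0.02)
Then Y → Y · (1 + 0.02)^3
     ≈ Y · 1.0612

Percentage change = ((1 + 0.02)^3 − 1) × 100% ≈ 6.1%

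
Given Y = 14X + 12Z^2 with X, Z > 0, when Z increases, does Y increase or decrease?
Y increases

Taking the partial derivative:
∂Y/∂Z = 24Z

∂Y/∂Z = 24Z > 0 (assuming positive values)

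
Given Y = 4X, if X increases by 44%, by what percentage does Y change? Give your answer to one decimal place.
44.0%

For Y = 4X:
If X → X(1 + 0.44)
Then Y → Y · (1 + 0.44)^1
     = Y · 1.4400

Percentage change = ((1 + 0.44)^1 − 1) × 100% = 44.0%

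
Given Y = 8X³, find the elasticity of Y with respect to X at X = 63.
Elasticity = 3

Elasticity = (dY/dX) · (X/Y)

dY/dX = 24·X²
At X = 63: dY/dX = 95256, Y = 2000376

Elasticity = 95256 · (63 / 2000376) = 3

Interpretation: for a small percentage change in X, the percentage change in Y is approximately 3.00 times as large.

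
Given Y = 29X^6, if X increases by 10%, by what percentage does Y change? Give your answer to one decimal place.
77.2%

For Y = 29X^6:
If X → X(1 + 0.1)
Then Y → Y · (1 + 0.1)^6
     ≈ Y · 1.7716

Percentage change = ((1 + 0.1)^6 − 1) × 100% ≈ 77.2%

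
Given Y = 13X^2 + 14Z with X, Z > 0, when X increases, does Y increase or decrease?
Y increases

Taking the partial derivative:
∂Y/∂X = 26X

∂Y/∂X = 26X > 0 (assuming positive values)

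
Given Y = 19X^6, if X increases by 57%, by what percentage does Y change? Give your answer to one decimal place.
1397.6%

For Y = 19X^6:
If X → X(1 + 0.57)
Then Y → Y · (1 + 0.57)^6
     ≈ Y · 14.9761

Percentage change = ((1 + 0.57)^6 − 1) × 100% ≈ 1397.6%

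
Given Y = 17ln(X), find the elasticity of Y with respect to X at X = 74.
Elasticity = 1/ln(74) ≈ 0.2323

Elasticity = (dY/dX) · (X/Y)

dY/dX = 17/X
At X = 74: dY/dX = 17/74, Y = 17·ln(74)

Elasticity = (17/74) · (74 / (17·ln(74))) = 1/ln(74) ≈ 0.2323

Interpretation: for a small percentage change in X, the percentage change in Y is approximately 0.23 times as large.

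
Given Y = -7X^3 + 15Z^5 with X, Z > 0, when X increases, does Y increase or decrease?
Y decreases

Taking the partial derivative:
∂Y/∂X = -21X^2

∂Y/∂X = -21X^2 < 0 (assuming positive values)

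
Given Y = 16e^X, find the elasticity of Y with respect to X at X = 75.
Elasticity = 75

Elasticity = (dY/dX) · (X/Y)

dY/dX = 16·e^X
At X = 75: dY/dX = 16·e^75, Y = 16·e^75

Elasticity = (16·e^75) · (75 / (16·e^75)) = 75

Interpretation: for a small percentage change in X, the percentage change in Y is approximately 75.00 times as large.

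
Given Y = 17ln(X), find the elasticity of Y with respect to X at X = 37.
Elasticity = 1/ln(37) ≈ 0.2769

Elasticity = (dY/dX) · (X/Y)

dY/dX = 17/X
At X = 37: dY/dX = 17/37, Y = 17·ln(37)

Elasticity = (17/37) · (37 / (17·ln(37))) = 1/ln(37) ≈ 0.2769

Interpretation: for a small percentage change in X, the percentage change in Y is approximately 0.28 times as large.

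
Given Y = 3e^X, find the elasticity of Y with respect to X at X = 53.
Elasticity = 53

Elasticity = (dY/dX) · (X/Y)

dY/dX = 3·e^X
At X = 53: dY/dX = 3·e^53, Y = 3·e^53

Elasticity = (3·e^53) · (53 / (3·e^53)) = 53

Interpretation: for a small percentage change in X, the percentage change in Y is approximately 53.00 times as large.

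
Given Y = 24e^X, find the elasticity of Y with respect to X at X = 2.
Elasticity = 2

Elasticity = (dY/dX) · (X/Y)

dY/dX = 24·e^X
At X = 2: dY/dX = 24·e^2, Y = 24·e^2

Elasticity = (24·e^2) · (2 / (24·e^2)) = 2

Interpretation: for a small percentage change in X, the percentage change in Y is approximately 2.00 times as large.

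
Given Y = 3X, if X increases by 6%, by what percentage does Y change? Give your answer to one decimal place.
6.0%

For Y = 3X:
If X → X(1 + 0.06)
Then Y → Y · (1 + 0.06)^1
     = Y · 1.0600

Percentage change = ((1 + 0.06)^1 − 1) × 100% = 6.0%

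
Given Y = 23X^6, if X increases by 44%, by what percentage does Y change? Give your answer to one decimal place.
791.6%

For Y = 23X^6:
If X → X(1 + 0.44)
Then Y → Y · (1 + 0.44)^6
     ≈ Y · 8.9161

Percentage change = ((1 + 0.44)^6 − 1) × 100% ≈ 791.6%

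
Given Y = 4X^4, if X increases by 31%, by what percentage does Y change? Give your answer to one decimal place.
194.5%

For Y = 4X^4:
If X → X(1 + 0.31)
Then Y → Y · (1 + 0.31)^4
     ≈ Y · 2.9450

Percentage change = ((1 + 0.31)^4 − 1) × 100% ≈ 194.5%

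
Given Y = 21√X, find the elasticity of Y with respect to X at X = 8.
Elasticity = 1/2

Elasticity = (dY/dX) · (X/Y)

dY/dX = 21/(2·√X)
At X = 8: dY/dX = 21·√2/8, Y = 42·√2

Elasticity = (21·√2/8) · (8 / (42·√2)) = 1/2

Interpretation: for a small percentage change in X, the percentage change in Y is approximately 0.50 times as large.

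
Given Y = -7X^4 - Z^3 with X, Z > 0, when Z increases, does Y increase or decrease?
Y decreases

Taking the partial derivative:
∂Y/∂Z = -3Z^2

∂Y/∂Z = -3Z^2 < 0 (assuming positive values)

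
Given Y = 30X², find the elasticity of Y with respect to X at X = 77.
Elasticity = 2

Elasticity = (dY/dX) · (X/Y)

dY/dX = 60·X
At X = 77: dY/dX = 4620, Y = 177870

Elasticity = 4620 · (77 / 177870) = 2

Interpretation: for a small percentage change in X, the percentage change in Y is approximately 2.00 times as large.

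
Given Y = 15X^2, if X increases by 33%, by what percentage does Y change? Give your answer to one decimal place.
76.9%

For Y = 15X^2:
If X → X(1 + 0.33)
Then Y → Y · (1 + 0.33)^2
     = Y · 1.7689

Percentage change = ((1 + 0.33)^2 − 1) × 100% ≈ 76.9%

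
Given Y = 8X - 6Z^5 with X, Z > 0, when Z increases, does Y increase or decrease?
Y decreases

Taking the partial derivative:
∂Y/∂Z = -30Z^4

∂Y/∂Z = -30Z^4 < 0 (assuming positive values)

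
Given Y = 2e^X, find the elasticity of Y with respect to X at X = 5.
Elasticity = 5

Elasticity = (dY/dX) · (X/Y)

dY/dX = 2·e^X
At X = 5: dY/dX = 2·e^5, Y = 2·e^5

Elasticity = (2·e^5) · (5 / (2·e^5)) = 5

Interpretation: for a small percentage change in X, the percentage change in Y is approximately 5.00 times as large.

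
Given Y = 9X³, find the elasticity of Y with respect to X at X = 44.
Elasticity = 3

Elasticity = (dY/dX) · (X/Y)

dY/dX = 27·X²
At X = 44: dY/dX = 52272, Y = 766656

Elasticity = 52272 · (44 / 766656) = 3

Interpretation: for a small percentage change in X, the percentage change in Y is approximately 3.00 times as large.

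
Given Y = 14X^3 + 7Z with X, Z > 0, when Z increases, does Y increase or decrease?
Y increases

Taking the partial derivative:
∂Y/∂Z = 7

∂Y/∂Z = 7 > 0 (assuming positive values)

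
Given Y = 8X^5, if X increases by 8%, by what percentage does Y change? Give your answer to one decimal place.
46.9%

For Y = 8X^5:
If X → X(1 + 0.08)
Then Y → Y · (1 + 0.08)^5
     ≈ Y · 1.4693

Percentage change = ((1 + 0.08)^5 − 1) × 100% ≈ 46.9%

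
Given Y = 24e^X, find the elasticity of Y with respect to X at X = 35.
Elasticity = 35

Elasticity = (dY/dX) · (X/Y)

dY/dX = 24·e^X
At X = 35: dY/dX = 24·e^35, Y = 24·e^35

Elasticity = (24·e^35) · (35 / (24·e^35)) = 35

Interpretation: for a small percentage change in X, the percentage change in Y is approximately 35.00 times as large.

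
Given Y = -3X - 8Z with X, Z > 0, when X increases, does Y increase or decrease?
Y decreases

Taking the partial derivative:
∂Y/∂X = -3

∂Y/∂X = -3 < 0 (assuming positive values)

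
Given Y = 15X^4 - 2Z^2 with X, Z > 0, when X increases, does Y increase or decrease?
Y increases

Taking the partial derivative:
∂Y/∂X = 60X^3

∂Y/∂X = 60X^3 > 0 (assuming positive values)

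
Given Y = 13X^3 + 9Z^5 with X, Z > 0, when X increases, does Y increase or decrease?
Y increases

Taking the partial derivative:
∂Y/∂X = 39X^2

∂Y/∂X = 39X^2 > 0 (assuming positive values)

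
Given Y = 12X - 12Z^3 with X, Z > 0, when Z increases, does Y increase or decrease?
Y decreases

Taking the partial derivative:
∂Y/∂Z = -36Z^2

∂Y/∂Z = -36Z^2 < 0 (assuming positive values)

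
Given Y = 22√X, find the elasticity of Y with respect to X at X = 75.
Elasticity = 1/2

Elasticity = (dY/dX) · (X/Y)

dY/dX = 11/√X
At X = 75: dY/dX = 11·√3/15, Y = 110·√3

Elasticity = (11·√3/15) · (75 / (110·√3)) = 1/2

Interpretation: for a small percentage change in X, the percentage change in Y is approximately 0.50 times as large.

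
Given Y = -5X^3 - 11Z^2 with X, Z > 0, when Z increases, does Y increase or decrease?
Y decreases

Taking the partial derivative:
∂Y/∂Z = -22Z

∂Y/∂Z = -22Z < 0 (assuming positive values)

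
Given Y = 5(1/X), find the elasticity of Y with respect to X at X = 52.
Elasticity = -1

Elasticity = (dY/dX) · (X/Y)

dY/dX = -5/X²
At X = 52: dY/dX = -5/2704, Y = 5/52

Elasticity = (-5/2704) · (52 / (5/52)) = -1

Interpretation: for a small percentage change in X, the percentage change in Y is approximately -1.00 times as large.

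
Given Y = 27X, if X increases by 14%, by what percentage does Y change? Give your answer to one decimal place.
14.0%

For Y = 27X:
If X → X(1 + 0.14)
Then Y → Y · (1 + 0.14)^1
     = Y · 1.1400

Percentage change = ((1 + 0.14)^1 − 1) × 100% = 14.0%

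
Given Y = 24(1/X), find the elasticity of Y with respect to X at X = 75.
Elasticity = -1

Elasticity = (dY/dX) · (X/Y)

dY/dX = -24/X²
At X = 75: dY/dX = -8/1875, Y = 8/25

Elasticity = (-8/1875) · (75 / (8/25)) = -1

Interpretation: for a small percentage change in X, the percentage change in Y is approximately -1.00 times as large.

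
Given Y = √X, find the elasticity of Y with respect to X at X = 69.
Elasticity = 1/2

Elasticity = (dY/dX) · (X/Y)

dY/dX = 1/(2·√X)
At X = 69: dY/dX = √69/138, Y = √69

Elasticity = (√69/138) · (69 / (√69)) = 1/2

Interpretation: for a small percentage change in X, the percentage change in Y is approximately 0.50 times as large.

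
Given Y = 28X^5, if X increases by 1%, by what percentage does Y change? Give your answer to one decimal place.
5.1%

For Y = 28X^5:
If X → X(1 + 0.01)
Then Y → Y · (1 + 0.01)^5
     ≈ Y · 1.0510

Percentage change = ((1 + 0.01)^5 − 1) × 100% ≈ 5.1%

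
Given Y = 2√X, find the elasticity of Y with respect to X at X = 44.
Elasticity = 1/2

Elasticity = (dY/dX) · (X/Y)

dY/dX = 1/√X
At X = 44: dY/dX = √11/22, Y = 4·√11

Elasticity = (√11/22) · (44 / (4·√11)) = 1/2

Interpretation: for a small percentage change in X, the percentage change in Y is approximately 0.50 times as large.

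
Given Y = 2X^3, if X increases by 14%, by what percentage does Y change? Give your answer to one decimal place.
48.2%

For Y = 2X^3:
If X → X(1 + 0.14)
Then Y → Y · (1 + 0.14)^3
     ≈ Y · 1.4815

Percentage change = ((1 + 0.14)^3 − 1) × 100% ≈ 48.2%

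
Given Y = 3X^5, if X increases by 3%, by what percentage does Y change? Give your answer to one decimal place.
15.9%

For Y = 3X^5:
If X → X(1 + 0.03)
Then Y → Y · (1 + 0.03)^5
     ≈ Y · 1.1593

Percentage change = ((1 + 0.03)^5 − 1) × 100% ≈ 15.9%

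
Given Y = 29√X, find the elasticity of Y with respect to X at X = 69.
Elasticity = 1/2

Elasticity = (dY/dX) · (X/Y)

dY/dX = 29/(2·√X)
At X = 69: dY/dX = 29·√69/138, Y = 29·√69

Elasticity = (29·√69/138) · (69 / (29·√69)) = 1/2

Interpretation: for a small percentage change in X, the percentage change in Y is approximately 0.50 times as large.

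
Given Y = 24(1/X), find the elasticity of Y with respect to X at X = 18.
Elasticity = -1

Elasticity = (dY/dX) · (X/Y)

dY/dX = -24/X²
At X = 18: dY/dX = -2/27, Y = 4/3

Elasticity = (-2/27) · (18 / (4/3)) = -1

Interpretation: for a small percentage change in X, the percentage change in Y is approximately -1.00 times as large.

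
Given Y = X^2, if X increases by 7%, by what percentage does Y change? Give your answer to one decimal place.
14.5%

For Y = X^2:
If X → X(1 + 0.07)
Then Y → Y · (1 + 0.07)^2
     = Y · 1.1449

Percentage change = ((1 + 0.07)^2 − 1) × 100% ≈ 14.5%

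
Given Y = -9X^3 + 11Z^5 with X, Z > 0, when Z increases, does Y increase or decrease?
Y increases

Taking the partial derivative:
∂Y/∂Z = 55Z^4

∂Y/∂Z = 55Z^4 > 0 (assuming positive values)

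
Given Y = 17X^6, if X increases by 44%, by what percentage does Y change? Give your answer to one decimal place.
791.6%

For Y = 17X^6:
If X → X(1 + 0.44)
Then Y → Y · (1 + 0.44)^6
     ≈ Y · 8.9161

Percentage change = ((1 + 0.44)^6 − 1) × 100% ≈ 791.6%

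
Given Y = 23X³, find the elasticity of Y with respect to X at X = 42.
Elasticity = 3

Elasticity = (dY/dX) · (X/Y)

dY/dX = 69·X²
At X = 42: dY/dX = 121716, Y = 1704024

Elasticity = 121716 · (42 / 1704024) = 3

Interpretation: for a small percentage change in X, the percentage change in Y is approximately 3.00 times as large.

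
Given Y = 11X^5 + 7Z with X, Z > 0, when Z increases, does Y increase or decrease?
Y increases

Taking the partial derivative:
∂Y/∂Z = 7

∂Y/∂Z = 7 > 0 (assuming positive values)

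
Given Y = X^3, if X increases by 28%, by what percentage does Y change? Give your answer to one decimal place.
109.7%

For Y = X^3:
If X → X(1 + 0.28)
Then Y → Y · (1 + 0.28)^3
     ≈ Y · 2.0972

Percentage change = ((1 + 0.28)^3 − 1) × 100% ≈ 109.7%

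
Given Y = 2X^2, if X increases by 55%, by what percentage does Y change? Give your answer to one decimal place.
140.3%

For Y = 2X^2:
If X → X(1 + 0.55)
Then Y → Y · (1 + 0.55)^2
     = Y · 2.4025

Percentage change = ((1 + 0.55)^2 − 1) × 100% ≈ 140.3%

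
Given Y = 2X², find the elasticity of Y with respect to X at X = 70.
Elasticity = 2

Elasticity = (dY/dX) · (X/Y)

dY/dX = 4·X
At X = 70: dY/dX = 280, Y = 9800

Elasticity = 280 · (70 / 9800) = 2

Interpretation: for a small percentage change in X, the percentage change in Y is approximately 2.00 times as large.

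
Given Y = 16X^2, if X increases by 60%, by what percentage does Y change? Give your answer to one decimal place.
156.0%

For Y = 16X^2:
If X → X(1 + 0.6)
Then Y → Y · (1 + 0.6)^2
     = Y · 2.5600

Percentage change = ((1 + 0.6)^2 − 1) × 100% = 156.0%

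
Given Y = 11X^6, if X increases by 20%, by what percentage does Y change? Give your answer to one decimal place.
198.6%

For Y = 11X^6:
If X → X(1 + 0.2)
Then Y → Y · (1 + 0.2)^6
     ≈ Y · 2.9860

Percentage change = ((1 + 0.2)^6 − 1) × 100% ≈ 198.6%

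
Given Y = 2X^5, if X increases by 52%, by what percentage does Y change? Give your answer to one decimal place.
711.4%

For Y = 2X^5:
If X → X(1 + 0.52)
Then Y → Y · (1 + 0.52)^5
     ≈ Y · 8.1137

Percentage change = ((1 + 0.52)^5 − 1) × 100% ≈ 711.4%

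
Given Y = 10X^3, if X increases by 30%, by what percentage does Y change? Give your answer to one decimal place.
119.7%

For Y = 10X^3:
If X → X(1 + 0.3)
Then Y → Y · (1 + 0.3)^3
     = Y · 2.1970

Percentage change = ((1 + 0.3)^3 − 1) × 100% = 119.7%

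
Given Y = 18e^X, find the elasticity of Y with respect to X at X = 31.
Elasticity = 31

Elasticity = (dY/dX) · (X/Y)

dY/dX = 18·e^X
At X = 31: dY/dX = 18·e^31, Y = 18·e^31

Elasticity = (18·e^31) · (31 / (18·e^31)) = 31

Interpretation: for a small percentage change in X, the percentage change in Y is approximately 31.00 times as large.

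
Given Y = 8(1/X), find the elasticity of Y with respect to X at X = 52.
Elasticity = -1

Elasticity = (dY/dX) · (X/Y)

dY/dX = -8/X²
At X = 52: dY/dX = -1/338, Y = 2/13

Elasticity = (-1/338) · (52 / (2/13)) = -1

Interpretation: for a small percentage change in X, the percentage change in Y is approximately -1.00 times as large.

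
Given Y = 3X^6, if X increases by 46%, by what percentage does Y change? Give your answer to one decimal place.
868.5%

For Y = 3X^6:
If X → X(1 + 0.46)
Then Y → Y · (1 + 0.46)^6
     ≈ Y · 9.6854

Percentage change = ((1 + 0.46)^6 − 1) × 100% ≈ 868.5%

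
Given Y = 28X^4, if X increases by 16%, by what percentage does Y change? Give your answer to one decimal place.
81.1%

For Y = 28X^4:
If X → X(1 + 0.16)
Then Y → Y · (1 + 0.16)^4
     ≈ Y · 1.8106

Percentage change = ((1 + 0.16)^4 − 1) × 100% ≈ 81.1%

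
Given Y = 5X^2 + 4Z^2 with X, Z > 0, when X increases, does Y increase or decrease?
Y increases

Taking the partial derivative:
∂Y/∂X = 10X

∂Y/∂X = 10X > 0 (assuming positive values)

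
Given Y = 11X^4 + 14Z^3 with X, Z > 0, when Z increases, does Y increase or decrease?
Y increases

Taking the partial derivative:
∂Y/∂Z = 42Z^2

∂Y/∂Z = 42Z^2 > 0 (assuming positive values)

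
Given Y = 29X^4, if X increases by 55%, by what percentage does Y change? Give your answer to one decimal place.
477.2%

For Y = 29X^4:
If X → X(1 + 0.55)
Then Y → Y · (1 + 0.55)^4
     ≈ Y · 5.7720

Percentage change = ((1 + 0.55)^4 − 1) × 100% ≈ 477.2%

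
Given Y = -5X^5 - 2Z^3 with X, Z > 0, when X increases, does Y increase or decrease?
Y decreases

Taking the partial derivative:
∂Y/∂X = -25X^4

∂Y/∂X = -25X^4 < 0 (assuming positive values)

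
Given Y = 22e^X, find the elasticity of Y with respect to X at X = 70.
Elasticity = 70

Elasticity = (dY/dX) · (X/Y)

dY/dX = 22·e^X
At X = 70: dY/dX = 22·e^70, Y = 22·e^70

Elasticity = (22·e^70) · (70 / (22·e^70)) = 70

Interpretation: for a small percentage change in X, the percentage change in Y is approximately 70.00 times as large.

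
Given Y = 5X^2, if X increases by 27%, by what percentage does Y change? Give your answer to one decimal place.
61.3%

For Y = 5X^2:
If X → X(1 + 0.27)
Then Y → Y · (1 + 0.27)^2
     = Y · 1.6129

Percentage change = ((1 + 0.27)^2 − 1) × 100% ≈ 61.3%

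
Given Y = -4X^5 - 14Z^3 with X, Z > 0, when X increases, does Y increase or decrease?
Y decreases

Taking the partial derivative:
∂Y/∂X = -20X^4

∂Y/∂X = -20X^4 < 0 (assuming positive values)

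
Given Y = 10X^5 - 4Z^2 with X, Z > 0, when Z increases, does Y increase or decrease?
Y decreases

Taking the partial derivative:
∂Y/∂Z = -8Z

∂Y/∂Z = -8Z < 0 (assuming positive values)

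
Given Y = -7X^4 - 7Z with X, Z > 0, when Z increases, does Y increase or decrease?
Y decreases

Taking the partial derivative:
∂Y/∂Z = -7

∂Y/∂Z = -7 < 0 (assuming positive values)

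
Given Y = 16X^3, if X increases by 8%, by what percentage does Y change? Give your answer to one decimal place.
26.0%

For Y = 16X^3:
If X → X(1 + 0.08)
Then Y → Y · (1 + 0.08)^3
     ≈ Y · 1.2597

Percentage change = ((1 + 0.08)^3 − 1) × 100% ≈ 26.0%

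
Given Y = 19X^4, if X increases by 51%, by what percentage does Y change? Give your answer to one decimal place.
419.9%

For Y = 19X^4:
If X → X(1 + 0.51)
Then Y → Y · (1 + 0.51)^4
     ≈ Y · 5.1989

Percentage change = ((1 + 0.51)^4 − 1) × 100% ≈ 419.9%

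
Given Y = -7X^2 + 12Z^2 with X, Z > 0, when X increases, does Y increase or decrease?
Y decreases

Taking the partial derivative:
∂Y/∂X = -14X

∂Y/∂X = -14X < 0 (assuming positive values)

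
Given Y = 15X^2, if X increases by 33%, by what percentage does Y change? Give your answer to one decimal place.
76.9%

For Y = 15X^2:
If X → X(1 + 0.33)
Then Y → Y · (1 + 0.33)^2
     = Y · 1.7689

Percentage change = ((1 + 0.33)^2 − 1) × 100% ≈ 76.9%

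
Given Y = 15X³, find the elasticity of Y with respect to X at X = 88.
Elasticity = 3

Elasticity = (dY/dX) · (X/Y)

dY/dX = 45·X²
At X = 88: dY/dX = 348480, Y = 10222080

Elasticity = 348480 · (88 / 10222080) = 3

Interpretation: for a small percentage change in X, the percentage change in Y is approximately 3.00 times as large.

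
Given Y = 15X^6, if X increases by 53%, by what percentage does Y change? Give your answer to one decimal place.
1182.8%

For Y = 15X^6:
If X → X(1 + 0.53)
Then Y → Y · (1 + 0.53)^6
     ≈ Y · 12.8277

Percentage change = ((1 + 0.53)^6 − 1) × 100% ≈ 1182.8%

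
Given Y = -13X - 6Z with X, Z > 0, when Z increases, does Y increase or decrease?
Y decreases

Taking the partial derivative:
∂Y/∂Z = -6

∂Y/∂Z = -6 < 0 (assuming positive values)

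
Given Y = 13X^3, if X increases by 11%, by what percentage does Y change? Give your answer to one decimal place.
36.8%

For Y = 13X^3:
If X → X(1 + 0.11)
Then Y → Y · (1 + 0.11)^3
     ≈ Y · 1.3676

Percentage change = ((1 + 0.11)^3 − 1) × 100% ≈ 36.8%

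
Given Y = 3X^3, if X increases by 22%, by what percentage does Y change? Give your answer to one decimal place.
81.6%

For Y = 3X^3:
If X → X(1 + 0.22)
Then Y → Y · (1 + 0.22)^3
     ≈ Y · 1.8158

Percentage change = ((1 + 0.22)^3 − 1) × 100% ≈ 81.6%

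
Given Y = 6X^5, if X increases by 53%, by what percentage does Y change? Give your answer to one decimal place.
738.4%

For Y = 6X^5:
If X → X(1 + 0.53)
Then Y → Y · (1 + 0.53)^5
     ≈ Y · 8.3841

Percentage change = ((1 + 0.53)^5 − 1) × 100% ≈ 738.4%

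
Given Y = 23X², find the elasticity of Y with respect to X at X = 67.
Elasticity = 2

Elasticity = (dY/dX) · (X/Y)

dY/dX = 46·X
At X = 67: dY/dX = 3082, Y = 103247

Elasticity = 3082 · (67 / 103247) = 2

Interpretation: for a small percentage change in X, the percentage change in Y is approximately 2.00 times as large.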